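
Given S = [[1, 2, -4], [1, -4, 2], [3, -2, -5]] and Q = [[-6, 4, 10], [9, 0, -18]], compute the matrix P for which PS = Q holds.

Right-multiplying both sides by S⁻¹ gives P = QS⁻¹.
det S = 6, so S⁻¹ = [[4, 3, -2], [11/6, 7/6, -1], [5/3, 4/3, -1]].
P = QS⁻¹ = [[-6, 4, 10], [9, 0, -18]] · [[4, 3, -2], [11/6, 7/6, -1], [5/3, 4/3, -1]] = [[0, 0, -2], [6, 3, 0]].

P = [[0, 0, -2], [6, 3, 0]]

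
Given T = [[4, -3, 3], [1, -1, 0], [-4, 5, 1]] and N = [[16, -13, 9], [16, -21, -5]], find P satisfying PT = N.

P = [[3, 4, 0], [0, -4, -5]]

T is on the right of P, so right-multiply by T⁻¹: P = NT⁻¹.
det T = 2, so T⁻¹ = [[-1/2, 9, 3/2], [-1/2, 8, 3/2], [1/2, -4, -1/2]].
P = NT⁻¹ = [[16, -13, 9], [16, -21, -5]] · [[-1/2, 9, 3/2], [-1/2, 8, 3/2], [1/2, -4, -1/2]] = [[3, 4, 0], [0, -4, -5]].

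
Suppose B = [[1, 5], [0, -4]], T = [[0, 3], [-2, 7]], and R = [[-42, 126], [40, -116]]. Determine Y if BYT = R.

Y = [[3, -4], [-2, 5]]

Isolating Y: multiply by B⁻¹ from the left and T⁻¹ from the right, so Y = B⁻¹RT⁻¹.
B has determinant -4; B⁻¹ = [[1, 5/4], [0, -1/4]].
det T = 6; the adjugate gives T⁻¹ = [[7/6, -1/2], [1/3, 0]].
B⁻¹R = [[8, -19], [-10, 29]].
Y = (B⁻¹R)T⁻¹ = [[3, -4], [-2, 5]].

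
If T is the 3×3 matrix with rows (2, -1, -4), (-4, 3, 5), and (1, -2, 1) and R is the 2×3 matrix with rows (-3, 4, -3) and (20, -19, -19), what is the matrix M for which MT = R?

Right-multiplying both sides by T⁻¹ gives M = RT⁻¹.
det T = -3, so T⁻¹ = [[-13/3, -3, -7/3], [-3, -2, -2], [-5/3, -1, -2/3]].
M = RT⁻¹ = [[-3, 4, -3], [20, -19, -19]] · [[-13/3, -3, -7/3], [-3, -2, -2], [-5/3, -1, -2/3]] = [[6, 4, 1], [2, -3, 4]].

M = [[6, 4, 1], [2, -3, 4]]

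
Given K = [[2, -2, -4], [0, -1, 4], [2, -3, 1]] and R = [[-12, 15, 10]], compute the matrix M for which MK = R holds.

K is on the right of M, so right-multiply by K⁻¹: M = RK⁻¹.
det K = -2; the adjugate gives K⁻¹ = [[-11/2, -7, 6], [-4, -5, 4], [-1, -1, 1]].
M = RK⁻¹ = [[-12, 15, 10]] · [[-11/2, -7, 6], [-4, -5, 4], [-1, -1, 1]] = [[-4, -1, -2]].

M = [[-4, -1, -2]]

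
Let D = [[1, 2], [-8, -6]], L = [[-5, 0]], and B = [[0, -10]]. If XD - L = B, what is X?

XD = B + L = [[-5, -10]].
Since D sits to the right of X, X = (B + L)D⁻¹.
det D = 10; the adjugate gives D⁻¹ = [[-3/5, -1/5], [4/5, 1/10]].
X = (B + L)D⁻¹ = [[-5, 0]].

X = [[-5, 0]]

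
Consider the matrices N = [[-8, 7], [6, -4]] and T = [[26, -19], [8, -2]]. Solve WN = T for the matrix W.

Right-multiplying both sides by N⁻¹ gives W = TN⁻¹.
N has determinant -10; N⁻¹ = [[2/5, 7/10], [3/5, 4/5]].
W = TN⁻¹ = [[26, -19], [8, -2]] · [[2/5, 7/10], [3/5, 4/5]] = [[-1, 3], [2, 4]].

W = [[-1, 3], [2, 4]]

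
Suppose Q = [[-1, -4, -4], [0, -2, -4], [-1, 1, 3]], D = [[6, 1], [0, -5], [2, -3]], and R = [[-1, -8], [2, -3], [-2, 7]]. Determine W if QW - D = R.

QW = R + D = [[5, -7], [2, -8], [0, 4]].
Left-multiplying both sides by Q⁻¹ gives W = Q⁻¹(R + D).
Q has determinant -6; Q⁻¹ = [[1/3, -4/3, -4/3], [-2/3, 7/6, 2/3], [1/3, -5/6, -1/3]].
W = Q⁻¹(R + D) = [[-1, 3], [-1, -2], [0, 3]].

W = [[-1, 3], [-1, -2], [0, 3]]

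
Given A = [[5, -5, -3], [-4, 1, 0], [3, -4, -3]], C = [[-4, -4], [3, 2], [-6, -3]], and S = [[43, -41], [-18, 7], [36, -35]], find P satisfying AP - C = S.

P = [[3, -1], [-3, 5], [-3, 5]]

AP = S + C = [[39, -45], [-15, 9], [30, -38]].
Left-multiplying both sides by A⁻¹ gives P = A⁻¹(S + C).
A has determinant 6; A⁻¹ = [[-1/2, -1/2, 1/2], [-2, -1, 2], [13/6, 5/6, -5/2]].
P = A⁻¹(S + C) = [[3, -1], [-3, 5], [-3, 5]].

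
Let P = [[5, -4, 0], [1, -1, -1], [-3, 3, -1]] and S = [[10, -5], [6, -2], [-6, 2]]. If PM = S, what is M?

P is on the left of M, so left-multiply by P⁻¹: M = P⁻¹S.
det P = 4; the adjugate gives P⁻¹ = [[1, -1, 1], [1, -5/4, 5/4], [0, -3/4, -1/4]].
M = P⁻¹S = [[1, -1, 1], [1, -5/4, 5/4], [0, -3/4, -1/4]] · [[10, -5], [6, -2], [-6, 2]] = [[-2, -1], [-5, 0], [-3, 1]].

M = [[-2, -1], [-5, 0], [-3, 1]]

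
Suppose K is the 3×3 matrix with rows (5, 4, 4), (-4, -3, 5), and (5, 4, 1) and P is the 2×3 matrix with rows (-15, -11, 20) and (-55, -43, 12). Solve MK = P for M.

Since K sits to the right of M, M = PK⁻¹.
det K = -3; the adjugate gives K⁻¹ = [[23/3, -4, -32/3], [-29/3, 5, 41/3], [1/3, 0, -1/3]].
M = PK⁻¹ = [[-15, -11, 20], [-55, -43, 12]] · [[23/3, -4, -32/3], [-29/3, 5, 41/3], [1/3, 0, -1/3]] = [[-2, 5, 3], [-2, 5, -5]].

M = [[-2, 5, 3], [-2, 5, -5]]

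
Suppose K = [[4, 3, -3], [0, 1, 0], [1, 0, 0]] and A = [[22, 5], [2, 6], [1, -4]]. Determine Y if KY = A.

Y = [[1, -4], [2, 6], [-4, -1]]

Left-multiplying both sides by K⁻¹ gives Y = K⁻¹A.
det K = 3, so K⁻¹ = [[0, 0, 1], [0, 1, 0], [-1/3, 1, 4/3]].
Y = K⁻¹A = [[0, 0, 1], [0, 1, 0], [-1/3, 1, 4/3]] · [[22, 5], [2, 6], [1, -4]] = [[1, -4], [2, 6], [-4, -1]].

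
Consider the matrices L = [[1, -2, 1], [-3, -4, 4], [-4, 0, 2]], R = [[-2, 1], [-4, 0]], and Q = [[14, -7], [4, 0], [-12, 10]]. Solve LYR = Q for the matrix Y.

Y = [[-4, -1], [0, -2], [-3, -3]]

Y = L⁻¹QR⁻¹ (apply L⁻¹ on the left and R⁻¹ on the right).
det L = -4, so L⁻¹ = [[2, -1, 1], [5/2, -3/2, 7/4], [4, -2, 5/2]].
det R = 4, so R⁻¹ = [[0, -1/4], [1, -1/2]].
L⁻¹Q = [[12, -4], [8, 0], [18, -3]].
Y = (L⁻¹Q)R⁻¹ = [[-4, -1], [0, -2], [-3, -3]].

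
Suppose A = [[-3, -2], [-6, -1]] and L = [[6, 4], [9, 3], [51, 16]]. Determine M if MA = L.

M = [[-2, 0], [-1, -1], [-5, -6]]

Right-multiplying both sides by A⁻¹ gives M = LA⁻¹.
A has determinant -9; A⁻¹ = [[1/9, -2/9], [-2/3, 1/3]].
M = LA⁻¹ = [[6, 4], [9, 3], [51, 16]] · [[1/9, -2/9], [-2/3, 1/3]] = [[-2, 0], [-1, -1], [-5, -6]].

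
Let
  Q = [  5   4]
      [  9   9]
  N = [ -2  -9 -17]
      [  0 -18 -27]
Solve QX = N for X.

Left-multiplying both sides by Q⁻¹ gives X = Q⁻¹N.
Q has determinant 9; Q⁻¹ = [[1, -4/9], [-1, 5/9]].
X = Q⁻¹N = [[1, -4/9], [-1, 5/9]] · [[-2, -9, -17], [0, -18, -27]] = [[-2, -1, -5], [2, -1, 2]].

X = [[-2, -1, -5], [2, -1, 2]]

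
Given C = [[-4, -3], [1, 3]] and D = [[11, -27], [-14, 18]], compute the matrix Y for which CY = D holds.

Y = [[1, 3], [-5, 5]]

Since C multiplies Y on the left, Y = C⁻¹D.
det C = -9; the adjugate gives C⁻¹ = [[-1/3, -1/3], [1/9, 4/9]].
Y = C⁻¹D = [[-1/3, -1/3], [1/9, 4/9]] · [[11, -27], [-14, 18]] = [[1, 3], [-5, 5]].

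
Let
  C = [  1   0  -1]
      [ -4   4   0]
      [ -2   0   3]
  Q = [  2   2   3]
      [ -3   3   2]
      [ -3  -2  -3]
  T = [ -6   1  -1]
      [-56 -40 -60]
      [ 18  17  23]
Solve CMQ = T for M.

M = C⁻¹TQ⁻¹ (apply C⁻¹ on the left and Q⁻¹ on the right).
det C = 4; the adjugate gives C⁻¹ = [[3, 0, 1], [3, 1/4, 1], [2, 0, 1]].
Q has determinant 5; Q⁻¹ = [[-1, 0, -1], [-3, 3/5, -13/5], [3, -2/5, 12/5]].
C⁻¹T = [[0, 20, 20], [-14, 10, 5], [6, 19, 21]].
M = (C⁻¹T)Q⁻¹ = [[0, 4, -4], [-1, 4, 0], [0, 3, -5]].

M = [[0, 4, -4], [-1, 4, 0], [0, 3, -5]]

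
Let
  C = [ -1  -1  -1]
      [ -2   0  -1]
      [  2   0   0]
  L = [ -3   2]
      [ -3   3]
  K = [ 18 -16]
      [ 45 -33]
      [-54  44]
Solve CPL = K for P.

P = [[5, 4], [-5, 5], [2, -5]]

P = C⁻¹KL⁻¹ (apply C⁻¹ on the left and L⁻¹ on the right).
det C = 2, so C⁻¹ = [[0, 0, 1/2], [-1, 1, 1/2], [0, -1, -1]].
det L = -3; the adjugate gives L⁻¹ = [[-1, 2/3], [-1, 1]].
C⁻¹K = [[-27, 22], [0, 5], [9, -11]].
P = (C⁻¹K)L⁻¹ = [[5, 4], [-5, 5], [2, -5]].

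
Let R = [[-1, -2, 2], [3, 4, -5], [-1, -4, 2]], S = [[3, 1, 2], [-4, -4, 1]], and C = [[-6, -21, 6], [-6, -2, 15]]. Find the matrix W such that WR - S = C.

WR = C + S = [[-3, -20, 8], [-10, -6, 16]].
R is on the right of W, so right-multiply by R⁻¹: W = (C + S)R⁻¹.
det R = -2, so R⁻¹ = [[6, 2, -1], [1/2, 0, -1/2], [4, 1, -1]].
W = (C + S)R⁻¹ = [[4, 2, 5], [1, -4, -3]].

W = [[4, 2, 5], [1, -4, -3]]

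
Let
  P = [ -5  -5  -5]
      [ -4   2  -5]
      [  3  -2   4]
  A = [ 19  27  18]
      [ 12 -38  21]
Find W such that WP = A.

W = [[-5, 3, 2], [4, -5, 4]]

Since P sits to the right of W, W = AP⁻¹.
P has determinant -5; P⁻¹ = [[2/5, -6, -7], [-1/5, 1, 1], [-2/5, 5, 6]].
W = AP⁻¹ = [[19, 27, 18], [12, -38, 21]] · [[2/5, -6, -7], [-1/5, 1, 1], [-2/5, 5, 6]] = [[-5, 3, 2], [4, -5, 4]].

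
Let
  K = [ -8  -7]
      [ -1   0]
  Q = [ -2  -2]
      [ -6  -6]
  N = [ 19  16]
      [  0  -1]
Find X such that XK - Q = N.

X = [[-2, -1], [1, -2]]

XK = N + Q = [[17, 14], [-6, -7]].
Since K sits to the right of X, X = (N + Q)K⁻¹.
det K = -7; the adjugate gives K⁻¹ = [[0, -1], [-1/7, 8/7]].
X = (N + Q)K⁻¹ = [[-2, -1], [1, -2]].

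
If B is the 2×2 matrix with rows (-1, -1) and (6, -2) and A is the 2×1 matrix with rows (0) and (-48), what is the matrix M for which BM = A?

Left-multiplying both sides by B⁻¹ gives M = B⁻¹A.
det B = 8, so B⁻¹ = [[-1/4, 1/8], [-3/4, -1/8]].
M = B⁻¹A = [[-1/4, 1/8], [-3/4, -1/8]] · [[0], [-48]] = [[-6], [6]].

M = [[-6], [6]]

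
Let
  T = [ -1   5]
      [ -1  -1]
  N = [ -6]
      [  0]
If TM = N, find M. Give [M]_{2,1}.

-1

T is on the left of M, so left-multiply by T⁻¹: M = T⁻¹N.
det T = 6; the adjugate gives T⁻¹ = [[-1/6, -5/6], [1/6, -1/6]].
M = T⁻¹N = [[-1/6, -5/6], [1/6, -1/6]] · [[-6], [0]] = [[1], [-1]].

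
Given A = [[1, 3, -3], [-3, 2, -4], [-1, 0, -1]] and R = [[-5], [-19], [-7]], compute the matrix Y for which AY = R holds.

Since A multiplies Y on the left, Y = A⁻¹R.
A has determinant -5; A⁻¹ = [[2/5, -3/5, 6/5], [-1/5, 4/5, -13/5], [-2/5, 3/5, -11/5]].
Y = A⁻¹R = [[2/5, -3/5, 6/5], [-1/5, 4/5, -13/5], [-2/5, 3/5, -11/5]] · [[-5], [-19], [-7]] = [[1], [4], [6]].

Y = [[1], [4], [6]]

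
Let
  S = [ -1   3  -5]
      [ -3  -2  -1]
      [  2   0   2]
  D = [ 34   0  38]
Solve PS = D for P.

Since S sits to the right of P, P = DS⁻¹.
S has determinant -4; S⁻¹ = [[1, 3/2, 13/4], [-1, -2, -7/2], [-1, -3/2, -11/4]].
P = DS⁻¹ = [[34, 0, 38]] · [[1, 3/2, 13/4], [-1, -2, -7/2], [-1, -3/2, -11/4]] = [[-4, -6, 6]].

P = [[-4, -6, 6]]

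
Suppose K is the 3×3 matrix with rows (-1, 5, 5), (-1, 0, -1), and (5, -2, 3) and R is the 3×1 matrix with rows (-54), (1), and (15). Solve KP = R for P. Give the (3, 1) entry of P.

Since K multiplies P on the left, P = K⁻¹R.
det K = 2; the adjugate gives K⁻¹ = [[-1, -25/2, -5/2], [-1, -14, -3], [1, 23/2, 5/2]].
P = K⁻¹R = [[-1, -25/2, -5/2], [-1, -14, -3], [1, 23/2, 5/2]] · [[-54], [1], [15]] = [[4], [-5], [-5]].

-5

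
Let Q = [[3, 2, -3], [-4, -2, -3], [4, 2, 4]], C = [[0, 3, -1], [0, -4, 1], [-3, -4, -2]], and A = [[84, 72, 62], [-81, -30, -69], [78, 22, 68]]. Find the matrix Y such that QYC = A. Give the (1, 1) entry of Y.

2

Y = Q⁻¹AC⁻¹ (apply Q⁻¹ on the left and C⁻¹ on the right).
det Q = 2; the adjugate gives Q⁻¹ = [[-1, -7, -6], [2, 12, 21/2], [0, 1, 1]].
det C = 3; the adjugate gives C⁻¹ = [[4, 10/3, -1/3], [-1, -1, 0], [-4, -3, 0]].
Q⁻¹A = [[15, 6, 13], [15, 15, 10], [-3, -8, -1]].
Y = (Q⁻¹A)C⁻¹ = [[2, 5, -5], [5, 5, -5], [0, 1, 1]].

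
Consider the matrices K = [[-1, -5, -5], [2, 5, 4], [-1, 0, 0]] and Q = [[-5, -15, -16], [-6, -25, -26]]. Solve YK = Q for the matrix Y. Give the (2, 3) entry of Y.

Since K sits to the right of Y, Y = QK⁻¹.
det K = -5, so K⁻¹ = [[0, 0, -1], [4/5, 1, 6/5], [-1, -1, -1]].
Y = QK⁻¹ = [[-5, -15, -16], [-6, -25, -26]] · [[0, 0, -1], [4/5, 1, 6/5], [-1, -1, -1]] = [[4, 1, 3], [6, 1, 2]].

2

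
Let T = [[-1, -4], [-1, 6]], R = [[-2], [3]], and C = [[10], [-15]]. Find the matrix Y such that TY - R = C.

Y = [[0], [-2]]

TY = C + R = [[8], [-12]].
T is on the left of Y, so left-multiply by T⁻¹: Y = T⁻¹(C + R).
det T = -10; the adjugate gives T⁻¹ = [[-3/5, -2/5], [-1/10, 1/10]].
Y = T⁻¹(C + R) = [[0], [-2]].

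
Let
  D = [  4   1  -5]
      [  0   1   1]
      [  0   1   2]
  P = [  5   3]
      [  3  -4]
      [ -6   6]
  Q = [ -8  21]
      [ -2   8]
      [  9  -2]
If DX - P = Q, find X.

DX = Q + P = [[-3, 24], [1, 4], [3, 4]].
Left-multiplying both sides by D⁻¹ gives X = D⁻¹(Q + P).
det D = 4, so D⁻¹ = [[1/4, -7/4, 3/2], [0, 2, -1], [0, -1, 1]].
X = D⁻¹(Q + P) = [[2, 5], [-1, 4], [2, 0]].

X = [[2, 5], [-1, 4], [2, 0]]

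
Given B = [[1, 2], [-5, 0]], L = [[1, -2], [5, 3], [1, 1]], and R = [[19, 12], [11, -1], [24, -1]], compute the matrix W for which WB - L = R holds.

W = [[5, -3], [1, -3], [0, -5]]

WB = R + L = [[20, 10], [16, 2], [25, 0]].
Right-multiplying both sides by B⁻¹ gives W = (R + L)B⁻¹.
B has determinant 10; B⁻¹ = [[0, -1/5], [1/2, 1/10]].
W = (R + L)B⁻¹ = [[5, -3], [1, -3], [0, -5]].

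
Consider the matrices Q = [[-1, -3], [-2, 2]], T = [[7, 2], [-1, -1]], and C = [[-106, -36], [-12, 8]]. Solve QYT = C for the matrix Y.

Y = [[5, 4], [3, -4]]

Y = Q⁻¹CT⁻¹ (apply Q⁻¹ on the left and T⁻¹ on the right).
det Q = -8; the adjugate gives Q⁻¹ = [[-1/4, -3/8], [-1/4, 1/8]].
T has determinant -5; T⁻¹ = [[1/5, 2/5], [-1/5, -7/5]].
Q⁻¹C = [[31, 6], [25, 10]].
Y = (Q⁻¹C)T⁻¹ = [[5, 4], [3, -4]].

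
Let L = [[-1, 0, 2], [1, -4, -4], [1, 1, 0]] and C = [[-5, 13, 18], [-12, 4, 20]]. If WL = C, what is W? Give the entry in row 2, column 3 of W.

-4

L is on the right of W, so right-multiply by L⁻¹: W = CL⁻¹.
det L = 6; the adjugate gives L⁻¹ = [[2/3, 1/3, 4/3], [-2/3, -1/3, -1/3], [5/6, 1/6, 2/3]].
W = CL⁻¹ = [[-5, 13, 18], [-12, 4, 20]] · [[2/3, 1/3, 4/3], [-2/3, -1/3, -1/3], [5/6, 1/6, 2/3]] = [[3, -3, 1], [6, -2, -4]].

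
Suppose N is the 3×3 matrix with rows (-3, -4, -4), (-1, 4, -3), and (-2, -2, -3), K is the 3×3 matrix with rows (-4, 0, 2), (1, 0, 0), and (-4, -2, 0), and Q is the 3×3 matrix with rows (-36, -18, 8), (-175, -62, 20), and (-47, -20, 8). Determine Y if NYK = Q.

Y = N⁻¹QK⁻¹ (apply N⁻¹ on the left and K⁻¹ on the right).
N has determinant 2; N⁻¹ = [[-9, -2, 14], [3/2, 1/2, -5/2], [5, 1, -8]].
det K = -4, so K⁻¹ = [[0, 1, 0], [0, -2, -1/2], [1/2, 2, 0]].
N⁻¹Q = [[16, 6, 0], [-24, -8, 2], [21, 8, -4]].
Y = (N⁻¹Q)K⁻¹ = [[0, 4, -3], [1, -4, 4], [-2, -3, -4]].

Y = [[0, 4, -3], [1, -4, 4], [-2, -3, -4]]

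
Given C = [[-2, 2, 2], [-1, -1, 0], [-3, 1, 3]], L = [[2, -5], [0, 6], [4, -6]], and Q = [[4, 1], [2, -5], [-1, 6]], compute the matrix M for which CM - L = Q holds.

CM = Q + L = [[6, -4], [2, 1], [3, 0]].
Since C multiplies M on the left, M = C⁻¹(Q + L).
C has determinant 4; C⁻¹ = [[-3/4, -1, 1/2], [3/4, 0, -1/2], [-1, -1, 1]].
M = C⁻¹(Q + L) = [[-5, 2], [3, -3], [-5, 3]].

M = [[-5, 2], [3, -3], [-5, 3]]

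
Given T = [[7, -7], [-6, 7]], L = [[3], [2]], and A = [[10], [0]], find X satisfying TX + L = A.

TX = A − L = [[7], [-2]].
Since T multiplies X on the left, X = T⁻¹(A − L).
T has determinant 7; T⁻¹ = [[1, 1], [6/7, 1]].
X = T⁻¹(A − L) = [[5], [4]].

X = [[5], [4]]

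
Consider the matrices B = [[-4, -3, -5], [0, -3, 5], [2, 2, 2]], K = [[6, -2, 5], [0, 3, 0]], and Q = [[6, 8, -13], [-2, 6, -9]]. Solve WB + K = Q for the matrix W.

WB = Q − K = [[0, 10, -18], [-2, 3, -9]].
Right-multiplying both sides by B⁻¹ gives W = (Q − K)B⁻¹.
det B = 4; the adjugate gives B⁻¹ = [[-4, -1, -15/2], [5/2, 1/2, 5], [3/2, 1/2, 3]].
W = (Q − K)B⁻¹ = [[-2, -4, -4], [2, -1, 3]].

W = [[-2, -4, -4], [2, -1, 3]]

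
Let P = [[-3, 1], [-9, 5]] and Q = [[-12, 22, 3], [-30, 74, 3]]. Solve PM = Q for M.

Since P multiplies M on the left, M = P⁻¹Q.
det P = -6; the adjugate gives P⁻¹ = [[-5/6, 1/6], [-3/2, 1/2]].
M = P⁻¹Q = [[-5/6, 1/6], [-3/2, 1/2]] · [[-12, 22, 3], [-30, 74, 3]] = [[5, -6, -2], [3, 4, -3]].

M = [[5, -6, -2], [3, 4, -3]]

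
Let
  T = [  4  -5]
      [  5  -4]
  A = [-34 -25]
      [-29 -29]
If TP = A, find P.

T is on the left of P, so left-multiply by T⁻¹: P = T⁻¹A.
T has determinant 9; T⁻¹ = [[-4/9, 5/9], [-5/9, 4/9]].
P = T⁻¹A = [[-4/9, 5/9], [-5/9, 4/9]] · [[-34, -25], [-29, -29]] = [[-1, -5], [6, 1]].

P = [[-1, -5], [6, 1]]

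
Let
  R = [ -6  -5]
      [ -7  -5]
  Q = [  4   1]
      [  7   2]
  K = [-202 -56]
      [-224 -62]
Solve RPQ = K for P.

Left-multiply by R⁻¹ and right-multiply by Q⁻¹: P = R⁻¹KQ⁻¹.
det R = -5; the adjugate gives R⁻¹ = [[1, -1], [-7/5, 6/5]].
det Q = 1, so Q⁻¹ = [[2, -1], [-7, 4]].
R⁻¹K = [[22, 6], [14, 4]].
P = (R⁻¹K)Q⁻¹ = [[2, 2], [0, 2]].

P = [[2, 2], [0, 2]]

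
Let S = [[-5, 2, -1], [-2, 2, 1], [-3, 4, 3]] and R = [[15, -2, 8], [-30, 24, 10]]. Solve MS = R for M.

Since S sits to the right of M, M = RS⁻¹.
det S = -2, so S⁻¹ = [[-1, 5, -2], [-3/2, 9, -7/2], [1, -7, 3]].
M = RS⁻¹ = [[15, -2, 8], [-30, 24, 10]] · [[-1, 5, -2], [-3/2, 9, -7/2], [1, -7, 3]] = [[-4, 1, 1], [4, -4, 6]].

M = [[-4, 1, 1], [4, -4, 6]]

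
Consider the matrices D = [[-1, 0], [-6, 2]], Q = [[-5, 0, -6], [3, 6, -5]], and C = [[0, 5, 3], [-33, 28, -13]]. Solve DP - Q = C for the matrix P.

P = [[5, -5, 3], [0, 2, 0]]

DP = C + Q = [[-5, 5, -3], [-30, 34, -18]].
D is on the left of P, so left-multiply by D⁻¹: P = D⁻¹(C + Q).
D has determinant -2; D⁻¹ = [[-1, 0], [-3, 1/2]].
P = D⁻¹(C + Q) = [[5, -5, 3], [0, 2, 0]].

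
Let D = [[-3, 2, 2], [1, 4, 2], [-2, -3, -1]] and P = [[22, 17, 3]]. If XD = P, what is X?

Right-multiplying both sides by D⁻¹ gives X = PD⁻¹.
det D = -2; the adjugate gives D⁻¹ = [[-1, 2, 2], [3/2, -7/2, -4], [-5/2, 13/2, 7]].
X = PD⁻¹ = [[22, 17, 3]] · [[-1, 2, 2], [3/2, -7/2, -4], [-5/2, 13/2, 7]] = [[-4, 4, -3]].

X = [[-4, 4, -3]]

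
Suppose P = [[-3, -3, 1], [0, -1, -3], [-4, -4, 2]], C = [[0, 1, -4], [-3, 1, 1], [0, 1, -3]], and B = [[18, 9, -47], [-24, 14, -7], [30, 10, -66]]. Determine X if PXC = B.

X = [[5, 0, -4], [-3, 1, -3], [2, -3, -2]]

X = P⁻¹BC⁻¹ (apply P⁻¹ on the left and C⁻¹ on the right).
det P = 2, so P⁻¹ = [[-7, 1, 5], [6, -1, -9/2], [-2, 0, 3/2]].
det C = 3; the adjugate gives C⁻¹ = [[-4/3, -1/3, 5/3], [-3, 0, 4], [-1, 0, 1]].
P⁻¹B = [[0, 1, -8], [-3, -5, 22], [9, -3, -5]].
X = (P⁻¹B)C⁻¹ = [[5, 0, -4], [-3, 1, -3], [2, -3, -2]].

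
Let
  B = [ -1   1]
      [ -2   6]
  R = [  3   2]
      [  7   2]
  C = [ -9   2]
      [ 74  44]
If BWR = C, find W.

W = B⁻¹CR⁻¹ (apply B⁻¹ on the left and R⁻¹ on the right).
det B = -4; the adjugate gives B⁻¹ = [[-3/2, 1/4], [-1/2, 1/4]].
R has determinant -8; R⁻¹ = [[-1/4, 1/4], [7/8, -3/8]].
B⁻¹C = [[32, 8], [23, 10]].
W = (B⁻¹C)R⁻¹ = [[-1, 5], [3, 2]].

W = [[-1, 5], [3, 2]]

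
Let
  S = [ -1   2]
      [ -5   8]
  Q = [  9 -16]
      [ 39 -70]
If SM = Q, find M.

M = [[-3, 6], [3, -5]]

Since S multiplies M on the left, M = S⁻¹Q.
det S = 2; the adjugate gives S⁻¹ = [[4, -1], [5/2, -1/2]].
M = S⁻¹Q = [[4, -1], [5/2, -1/2]] · [[9, -16], [39, -70]] = [[-3, 6], [3, -5]].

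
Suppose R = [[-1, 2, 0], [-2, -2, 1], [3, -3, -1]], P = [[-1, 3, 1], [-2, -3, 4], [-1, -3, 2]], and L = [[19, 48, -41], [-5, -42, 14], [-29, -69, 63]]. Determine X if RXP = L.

X = [[1, 5, -2], [2, -2, -3], [2, 5, 1]]

Left-multiply by R⁻¹ and right-multiply by P⁻¹: X = R⁻¹LP⁻¹.
det R = -3, so R⁻¹ = [[-5/3, -2/3, -2/3], [-1/3, -1/3, -1/3], [-4, -1, -2]].
det P = -3, so P⁻¹ = [[-2, 3, -5], [0, 1/3, -2/3], [-1, 2, -3]].
R⁻¹L = [[-9, -6, 17], [5, 21, -12], [-13, -12, 24]].
X = (R⁻¹L)P⁻¹ = [[1, 5, -2], [2, -2, -3], [2, 5, 1]].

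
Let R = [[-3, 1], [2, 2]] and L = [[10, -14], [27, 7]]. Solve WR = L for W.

Right-multiplying both sides by R⁻¹ gives W = LR⁻¹.
det R = -8, so R⁻¹ = [[-1/4, 1/8], [1/4, 3/8]].
W = LR⁻¹ = [[10, -14], [27, 7]] · [[-1/4, 1/8], [1/4, 3/8]] = [[-6, -4], [-5, 6]].

W = [[-6, -4], [-5, 6]]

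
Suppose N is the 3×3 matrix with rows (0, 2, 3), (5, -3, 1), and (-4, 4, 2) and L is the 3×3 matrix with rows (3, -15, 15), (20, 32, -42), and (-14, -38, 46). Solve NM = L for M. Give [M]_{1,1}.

6

Left-multiplying both sides by N⁻¹ gives M = N⁻¹L.
det N = -4, so N⁻¹ = [[5/2, -2, -11/4], [7/2, -3, -15/4], [-2, 2, 5/2]].
M = N⁻¹L = [[5/2, -2, -11/4], [7/2, -3, -15/4], [-2, 2, 5/2]] · [[3, -15, 15], [20, 32, -42], [-14, -38, 46]] = [[6, 3, -5], [3, -6, 6], [-1, -1, 1]].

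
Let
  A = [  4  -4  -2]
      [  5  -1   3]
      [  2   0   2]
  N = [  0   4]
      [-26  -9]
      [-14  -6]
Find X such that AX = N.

X = [[-3, 1], [-1, 2], [-4, -4]]

Since A multiplies X on the left, X = A⁻¹N.
det A = 4; the adjugate gives A⁻¹ = [[-1/2, 2, -7/2], [-1, 3, -11/2], [1/2, -2, 4]].
X = A⁻¹N = [[-1/2, 2, -7/2], [-1, 3, -11/2], [1/2, -2, 4]] · [[0, 4], [-26, -9], [-14, -6]] = [[-3, 1], [-1, 2], [-4, -4]].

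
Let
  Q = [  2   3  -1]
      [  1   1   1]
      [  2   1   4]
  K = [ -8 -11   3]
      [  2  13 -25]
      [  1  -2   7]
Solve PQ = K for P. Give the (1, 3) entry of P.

Since Q sits to the right of P, P = KQ⁻¹.
det Q = 1, so Q⁻¹ = [[3, -13, 4], [-2, 10, -3], [-1, 4, -1]].
P = KQ⁻¹ = [[-8, -11, 3], [2, 13, -25], [1, -2, 7]] · [[3, -13, 4], [-2, 10, -3], [-1, 4, -1]] = [[-5, 6, -2], [5, 4, -6], [0, -5, 3]].

-2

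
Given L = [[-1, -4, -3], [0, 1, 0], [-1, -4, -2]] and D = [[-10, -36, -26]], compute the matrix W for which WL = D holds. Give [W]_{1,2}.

4

Right-multiplying both sides by L⁻¹ gives W = DL⁻¹.
det L = -1; the adjugate gives L⁻¹ = [[2, -4, -3], [0, 1, 0], [-1, 0, 1]].
W = DL⁻¹ = [[-10, -36, -26]] · [[2, -4, -3], [0, 1, 0], [-1, 0, 1]] = [[6, 4, 4]].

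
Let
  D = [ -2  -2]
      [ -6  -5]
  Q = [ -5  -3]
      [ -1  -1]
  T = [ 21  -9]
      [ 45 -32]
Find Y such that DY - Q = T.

DY = T + Q = [[16, -12], [44, -33]].
Left-multiplying both sides by D⁻¹ gives Y = D⁻¹(T + Q).
det D = -2, so D⁻¹ = [[5/2, -1], [-3, 1]].
Y = D⁻¹(T + Q) = [[-4, 3], [-4, 3]].

Y = [[-4, 3], [-4, 3]]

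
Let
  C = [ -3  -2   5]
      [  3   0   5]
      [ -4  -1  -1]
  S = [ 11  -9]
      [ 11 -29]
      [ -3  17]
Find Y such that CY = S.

Left-multiplying both sides by C⁻¹ gives Y = C⁻¹S.
det C = 4, so C⁻¹ = [[5/4, -7/4, -5/2], [-17/4, 23/4, 15/2], [-3/4, 5/4, 3/2]].
Y = C⁻¹S = [[5/4, -7/4, -5/2], [-17/4, 23/4, 15/2], [-3/4, 5/4, 3/2]] · [[11, -9], [11, -29], [-3, 17]] = [[2, -3], [-6, -1], [1, -4]].

Y = [[2, -3], [-6, -1], [1, -4]]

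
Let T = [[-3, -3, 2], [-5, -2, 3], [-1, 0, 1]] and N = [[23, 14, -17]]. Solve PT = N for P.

P = [[-4, -1, -6]]

T is on the right of P, so right-multiply by T⁻¹: P = NT⁻¹.
det T = -4, so T⁻¹ = [[1/2, -3/4, 5/4], [-1/2, 1/4, 1/4], [1/2, -3/4, 9/4]].
P = NT⁻¹ = [[23, 14, -17]] · [[1/2, -3/4, 5/4], [-1/2, 1/4, 1/4], [1/2, -3/4, 9/4]] = [[-4, -1, -6]].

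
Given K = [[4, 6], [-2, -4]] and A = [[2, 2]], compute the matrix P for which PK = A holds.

Since K sits to the right of P, P = AK⁻¹.
det K = -4, so K⁻¹ = [[1, 3/2], [-1/2, -1]].
P = AK⁻¹ = [[2, 2]] · [[1, 3/2], [-1/2, -1]] = [[1, 1]].

P = [[1, 1]]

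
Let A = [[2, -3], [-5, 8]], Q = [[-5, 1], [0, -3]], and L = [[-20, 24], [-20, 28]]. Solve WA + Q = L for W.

WA = L − Q = [[-15, 23], [-20, 31]].
A is on the right of W, so right-multiply by A⁻¹: W = (L − Q)A⁻¹.
A has determinant 1; A⁻¹ = [[8, 3], [5, 2]].
W = (L − Q)A⁻¹ = [[-5, 1], [-5, 2]].

W = [[-5, 1], [-5, 2]]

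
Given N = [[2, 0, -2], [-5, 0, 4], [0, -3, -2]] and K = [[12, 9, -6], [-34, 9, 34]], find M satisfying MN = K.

Since N sits to the right of M, M = KN⁻¹.
N has determinant -6; N⁻¹ = [[-2, -1, 0], [5/3, 2/3, -1/3], [-5/2, -1, 0]].
M = KN⁻¹ = [[12, 9, -6], [-34, 9, 34]] · [[-2, -1, 0], [5/3, 2/3, -1/3], [-5/2, -1, 0]] = [[6, 0, -3], [-2, 6, -3]].

M = [[6, 0, -3], [-2, 6, -3]]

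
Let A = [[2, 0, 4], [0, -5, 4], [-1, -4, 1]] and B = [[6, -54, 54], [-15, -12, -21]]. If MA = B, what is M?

M = [[6, 6, 6], [-6, 0, 3]]

Right-multiplying both sides by A⁻¹ gives M = BA⁻¹.
A has determinant 2; A⁻¹ = [[11/2, -8, 10], [-2, 3, -4], [-5/2, 4, -5]].
M = BA⁻¹ = [[6, -54, 54], [-15, -12, -21]] · [[11/2, -8, 10], [-2, 3, -4], [-5/2, 4, -5]] = [[6, 6, 6], [-6, 0, 3]].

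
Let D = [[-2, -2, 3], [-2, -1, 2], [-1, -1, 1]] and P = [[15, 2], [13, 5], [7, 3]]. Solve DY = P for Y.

D is on the left of Y, so left-multiply by D⁻¹: Y = D⁻¹P.
det D = 1; the adjugate gives D⁻¹ = [[1, -1, -1], [0, 1, -2], [1, 0, -2]].
Y = D⁻¹P = [[1, -1, -1], [0, 1, -2], [1, 0, -2]] · [[15, 2], [13, 5], [7, 3]] = [[-5, -6], [-1, -1], [1, -4]].

Y = [[-5, -6], [-1, -1], [1, -4]]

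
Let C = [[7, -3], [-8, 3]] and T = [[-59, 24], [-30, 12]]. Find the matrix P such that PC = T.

C is on the right of P, so right-multiply by C⁻¹: P = TC⁻¹.
C has determinant -3; C⁻¹ = [[-1, -1], [-8/3, -7/3]].
P = TC⁻¹ = [[-59, 24], [-30, 12]] · [[-1, -1], [-8/3, -7/3]] = [[-5, 3], [-2, 2]].

P = [[-5, 3], [-2, 2]]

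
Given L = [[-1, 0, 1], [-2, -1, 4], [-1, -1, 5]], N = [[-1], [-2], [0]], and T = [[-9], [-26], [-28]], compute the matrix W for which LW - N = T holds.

W = [[5], [-2], [-5]]

LW = T + N = [[-10], [-28], [-28]].
L is on the left of W, so left-multiply by L⁻¹: W = L⁻¹(T + N).
det L = 2; the adjugate gives L⁻¹ = [[-1/2, -1/2, 1/2], [3, -2, 1], [1/2, -1/2, 1/2]].
W = L⁻¹(T + N) = [[5], [-2], [-5]].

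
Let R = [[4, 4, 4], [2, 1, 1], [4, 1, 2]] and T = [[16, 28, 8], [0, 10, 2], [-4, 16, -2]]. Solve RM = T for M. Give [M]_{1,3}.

Since R multiplies M on the left, M = R⁻¹T.
det R = -4; the adjugate gives R⁻¹ = [[-1/4, 1, 0], [0, 2, -1], [1/2, -3, 1]].
M = R⁻¹T = [[-1/4, 1, 0], [0, 2, -1], [1/2, -3, 1]] · [[16, 28, 8], [0, 10, 2], [-4, 16, -2]] = [[-4, 3, 0], [4, 4, 6], [4, 0, -4]].

0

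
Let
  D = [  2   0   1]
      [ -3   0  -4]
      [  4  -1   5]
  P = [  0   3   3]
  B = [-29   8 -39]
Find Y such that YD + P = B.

Y = [[3, 5, -5]]

YD = B − P = [[-29, 5, -42]].
Right-multiplying both sides by D⁻¹ gives Y = (B − P)D⁻¹.
D has determinant -5; D⁻¹ = [[4/5, 1/5, 0], [1/5, -6/5, -1], [-3/5, -2/5, 0]].
Y = (B − P)D⁻¹ = [[3, 5, -5]].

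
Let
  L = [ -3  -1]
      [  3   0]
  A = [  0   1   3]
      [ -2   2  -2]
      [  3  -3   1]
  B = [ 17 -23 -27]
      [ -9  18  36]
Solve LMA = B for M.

M = [[3, -3, -3], [-3, -2, -4]]

Left-multiply by L⁻¹ and right-multiply by A⁻¹: M = L⁻¹BA⁻¹.
det L = 3; the adjugate gives L⁻¹ = [[0, 1/3], [-1, -1]].
det A = -4; the adjugate gives A⁻¹ = [[1, 5/2, 2], [1, 9/4, 3/2], [0, -3/4, -1/2]].
L⁻¹B = [[-3, 6, 12], [-8, 5, -9]].
M = (L⁻¹B)A⁻¹ = [[3, -3, -3], [-3, -2, -4]].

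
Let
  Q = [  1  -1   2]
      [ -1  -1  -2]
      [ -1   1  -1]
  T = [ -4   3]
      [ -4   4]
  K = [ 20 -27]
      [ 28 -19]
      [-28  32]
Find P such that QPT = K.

P = [[2, -5], [1, 5], [3, -1]]

Left-multiply by Q⁻¹ and right-multiply by T⁻¹: P = Q⁻¹KT⁻¹.
det Q = -2, so Q⁻¹ = [[-3/2, -1/2, -2], [-1/2, -1/2, 0], [1, 0, 1]].
T has determinant -4; T⁻¹ = [[-1, 3/4], [-1, 1]].
Q⁻¹K = [[12, -14], [-24, 23], [-8, 5]].
P = (Q⁻¹K)T⁻¹ = [[2, -5], [1, 5], [3, -1]].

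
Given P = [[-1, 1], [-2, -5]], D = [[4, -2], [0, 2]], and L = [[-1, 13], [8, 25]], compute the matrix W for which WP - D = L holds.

W = [[1, -2], [2, -5]]

WP = L + D = [[3, 11], [8, 27]].
Right-multiplying both sides by P⁻¹ gives W = (L + D)P⁻¹.
det P = 7, so P⁻¹ = [[-5/7, -1/7], [2/7, -1/7]].
W = (L + D)P⁻¹ = [[1, -2], [2, -5]].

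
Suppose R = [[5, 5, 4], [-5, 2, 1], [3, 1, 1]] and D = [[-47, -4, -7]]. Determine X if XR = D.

R is on the right of X, so right-multiply by R⁻¹: X = DR⁻¹.
det R = 1, so R⁻¹ = [[1, -1, -3], [8, -7, -25], [-11, 10, 35]].
X = DR⁻¹ = [[-47, -4, -7]] · [[1, -1, -3], [8, -7, -25], [-11, 10, 35]] = [[-2, 5, -4]].

X = [[-2, 5, -4]]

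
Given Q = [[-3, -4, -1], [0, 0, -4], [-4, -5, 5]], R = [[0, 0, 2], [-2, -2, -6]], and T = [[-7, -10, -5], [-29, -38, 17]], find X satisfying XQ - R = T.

X = [[5, -3, -2], [5, 1, 4]]

XQ = T + R = [[-7, -10, -3], [-31, -40, 11]].
Right-multiplying both sides by Q⁻¹ gives X = (T + R)Q⁻¹.
det Q = -4, so Q⁻¹ = [[5, -25/4, -4], [-4, 19/4, 3], [0, -1/4, 0]].
X = (T + R)Q⁻¹ = [[5, -3, -2], [5, 1, 4]].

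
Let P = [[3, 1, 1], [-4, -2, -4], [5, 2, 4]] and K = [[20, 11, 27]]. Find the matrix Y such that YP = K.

Y = [[-5, -5, 3]]

Right-multiplying both sides by P⁻¹ gives Y = KP⁻¹.
det P = -2; the adjugate gives P⁻¹ = [[0, 1, 1], [2, -7/2, -4], [-1, 1/2, 1]].
Y = KP⁻¹ = [[20, 11, 27]] · [[0, 1, 1], [2, -7/2, -4], [-1, 1/2, 1]] = [[-5, -5, 3]].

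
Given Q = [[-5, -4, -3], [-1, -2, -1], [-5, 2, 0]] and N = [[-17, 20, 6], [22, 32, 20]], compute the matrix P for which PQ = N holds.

Right-multiplying both sides by Q⁻¹ gives P = NQ⁻¹.
det Q = 6, so Q⁻¹ = [[1/3, -1, -1/3], [5/6, -5/2, -1/3], [-2, 5, 1]].
P = NQ⁻¹ = [[-17, 20, 6], [22, 32, 20]] · [[1/3, -1, -1/3], [5/6, -5/2, -1/3], [-2, 5, 1]] = [[-1, -3, 5], [-6, -2, 2]].

P = [[-1, -3, 5], [-6, -2, 2]]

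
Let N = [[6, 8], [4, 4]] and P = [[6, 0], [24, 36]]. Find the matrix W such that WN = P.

W = [[-3, 6], [6, -3]]

N is on the right of W, so right-multiply by N⁻¹: W = PN⁻¹.
det N = -8, so N⁻¹ = [[-1/2, 1], [1/2, -3/4]].
W = PN⁻¹ = [[6, 0], [24, 36]] · [[-1/2, 1], [1/2, -3/4]] = [[-3, 6], [6, -3]].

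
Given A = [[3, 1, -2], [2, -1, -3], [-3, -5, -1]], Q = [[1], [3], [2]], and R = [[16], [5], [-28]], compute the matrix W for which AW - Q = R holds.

AW = R + Q = [[17], [8], [-26]].
Left-multiplying both sides by A⁻¹ gives W = A⁻¹(R + Q).
det A = -5; the adjugate gives A⁻¹ = [[14/5, -11/5, 1], [-11/5, 9/5, -1], [13/5, -12/5, 1]].
W = A⁻¹(R + Q) = [[4], [3], [-1]].

W = [[4], [3], [-1]]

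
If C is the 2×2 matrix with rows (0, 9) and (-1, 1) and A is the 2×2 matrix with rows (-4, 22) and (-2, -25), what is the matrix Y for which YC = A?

Y = [[2, 4], [-3, 2]]

C is on the right of Y, so right-multiply by C⁻¹: Y = AC⁻¹.
det C = 9, so C⁻¹ = [[1/9, -1], [1/9, 0]].
Y = AC⁻¹ = [[-4, 22], [-2, -25]] · [[1/9, -1], [1/9, 0]] = [[2, 4], [-3, 2]].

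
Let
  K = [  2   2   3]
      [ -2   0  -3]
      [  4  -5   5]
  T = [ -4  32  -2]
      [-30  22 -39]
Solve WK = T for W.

W = [[6, 0, -4], [-4, -1, -6]]

K is on the right of W, so right-multiply by K⁻¹: W = TK⁻¹.
K has determinant -4; K⁻¹ = [[15/4, 25/4, 3/2], [1/2, 1/2, 0], [-5/2, -9/2, -1]].
W = TK⁻¹ = [[-4, 32, -2], [-30, 22, -39]] · [[15/4, 25/4, 3/2], [1/2, 1/2, 0], [-5/2, -9/2, -1]] = [[6, 0, -4], [-4, -1, -6]].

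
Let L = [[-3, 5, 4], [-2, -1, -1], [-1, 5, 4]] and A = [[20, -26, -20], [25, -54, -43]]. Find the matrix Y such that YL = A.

L is on the right of Y, so right-multiply by L⁻¹: Y = AL⁻¹.
det L = -2, so L⁻¹ = [[-1/2, 0, 1/2], [-9/2, 4, 11/2], [11/2, -5, -13/2]].
Y = AL⁻¹ = [[20, -26, -20], [25, -54, -43]] · [[-1/2, 0, 1/2], [-9/2, 4, 11/2], [11/2, -5, -13/2]] = [[-3, -4, -3], [-6, -1, -5]].

Y = [[-3, -4, -3], [-6, -1, -5]]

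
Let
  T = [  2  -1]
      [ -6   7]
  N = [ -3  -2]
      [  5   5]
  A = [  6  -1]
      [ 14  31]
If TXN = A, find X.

X = [[-4, -1], [-1, 1]]

Isolating X: multiply by T⁻¹ from the left and N⁻¹ from the right, so X = T⁻¹AN⁻¹.
det T = 8, so T⁻¹ = [[7/8, 1/8], [3/4, 1/4]].
N has determinant -5; N⁻¹ = [[-1, -2/5], [1, 3/5]].
T⁻¹A = [[7, 3], [8, 7]].
X = (T⁻¹A)N⁻¹ = [[-4, -1], [-1, 1]].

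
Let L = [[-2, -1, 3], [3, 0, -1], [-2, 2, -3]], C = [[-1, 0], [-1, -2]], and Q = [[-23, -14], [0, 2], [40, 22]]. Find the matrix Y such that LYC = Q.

Y = [[2, 0], [-5, -4], [5, 1]]

Y = L⁻¹QC⁻¹ (apply L⁻¹ on the left and C⁻¹ on the right).
det L = 3, so L⁻¹ = [[2/3, 1, 1/3], [11/3, 4, 7/3], [2, 2, 1]].
det C = 2, so C⁻¹ = [[-1, 0], [1/2, -1/2]].
L⁻¹Q = [[-2, 0], [9, 8], [-6, -2]].
Y = (L⁻¹Q)C⁻¹ = [[2, 0], [-5, -4], [5, 1]].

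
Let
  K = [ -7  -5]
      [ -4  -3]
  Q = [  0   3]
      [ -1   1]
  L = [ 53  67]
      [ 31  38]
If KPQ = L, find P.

P = [[-5, 4], [-1, 5]]

P = K⁻¹LQ⁻¹ (apply K⁻¹ on the left and Q⁻¹ on the right).
det K = 1, so K⁻¹ = [[-3, 5], [4, -7]].
det Q = 3; the adjugate gives Q⁻¹ = [[1/3, -1], [1/3, 0]].
K⁻¹L = [[-4, -11], [-5, 2]].
P = (K⁻¹L)Q⁻¹ = [[-5, 4], [-1, 5]].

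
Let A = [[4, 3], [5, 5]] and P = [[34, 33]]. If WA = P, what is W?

W = [[1, 6]]

Since A sits to the right of W, W = PA⁻¹.
det A = 5, so A⁻¹ = [[1, -3/5], [-1, 4/5]].
W = PA⁻¹ = [[34, 33]] · [[1, -3/5], [-1, 4/5]] = [[1, 6]].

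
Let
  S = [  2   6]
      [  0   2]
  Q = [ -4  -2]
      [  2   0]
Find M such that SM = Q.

M = [[-5, -1], [1, 0]]

Left-multiplying both sides by S⁻¹ gives M = S⁻¹Q.
det S = 4, so S⁻¹ = [[1/2, -3/2], [0, 1/2]].
M = S⁻¹Q = [[1/2, -3/2], [0, 1/2]] · [[-4, -2], [2, 0]] = [[-5, -1], [1, 0]].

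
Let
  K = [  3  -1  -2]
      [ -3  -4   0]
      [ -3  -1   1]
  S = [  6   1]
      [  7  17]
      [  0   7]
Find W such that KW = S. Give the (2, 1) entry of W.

K is on the left of W, so left-multiply by K⁻¹: W = K⁻¹S.
det K = 3, so K⁻¹ = [[-4/3, 1, -8/3], [1, -1, 2], [-3, 2, -5]].
W = K⁻¹S = [[-4/3, 1, -8/3], [1, -1, 2], [-3, 2, -5]] · [[6, 1], [7, 17], [0, 7]] = [[-1, -3], [-1, -2], [-4, -4]].

-1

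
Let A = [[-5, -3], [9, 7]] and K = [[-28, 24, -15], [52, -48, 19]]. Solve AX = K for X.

X = [[5, -3, 6], [1, -3, -5]]

Since A multiplies X on the left, X = A⁻¹K.
det A = -8; the adjugate gives A⁻¹ = [[-7/8, -3/8], [9/8, 5/8]].
X = A⁻¹K = [[-7/8, -3/8], [9/8, 5/8]] · [[-28, 24, -15], [52, -48, 19]] = [[5, -3, 6], [1, -3, -5]].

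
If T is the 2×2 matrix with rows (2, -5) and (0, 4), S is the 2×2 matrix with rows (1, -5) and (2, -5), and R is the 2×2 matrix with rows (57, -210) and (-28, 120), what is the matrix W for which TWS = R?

W = [[1, 5], [-5, -1]]

Isolating W: multiply by T⁻¹ from the left and S⁻¹ from the right, so W = T⁻¹RS⁻¹.
det T = 8; the adjugate gives T⁻¹ = [[1/2, 5/8], [0, 1/4]].
det S = 5; the adjugate gives S⁻¹ = [[-1, 1], [-2/5, 1/5]].
T⁻¹R = [[11, -30], [-7, 30]].
W = (T⁻¹R)S⁻¹ = [[1, 5], [-5, -1]].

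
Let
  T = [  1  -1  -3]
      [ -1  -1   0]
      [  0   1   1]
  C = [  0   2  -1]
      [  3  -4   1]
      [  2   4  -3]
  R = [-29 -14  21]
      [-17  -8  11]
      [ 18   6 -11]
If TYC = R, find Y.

Y = T⁻¹RC⁻¹ (apply T⁻¹ on the left and C⁻¹ on the right).
det T = 1, so T⁻¹ = [[-1, -2, -3], [1, 1, 3], [-1, -1, -2]].
C has determinant 2; C⁻¹ = [[4, 1, -1], [11/2, 1, -3/2], [10, 2, -3]].
T⁻¹R = [[9, 12, -10], [8, -4, -1], [10, 10, -10]].
Y = (T⁻¹R)C⁻¹ = [[2, 1, 3], [0, 2, 1], [-5, 0, 5]].

Y = [[2, 1, 3], [0, 2, 1], [-5, 0, 5]]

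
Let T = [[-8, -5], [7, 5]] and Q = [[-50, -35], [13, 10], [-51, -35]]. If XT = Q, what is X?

Since T sits to the right of X, X = QT⁻¹.
det T = -5, so T⁻¹ = [[-1, -1], [7/5, 8/5]].
X = QT⁻¹ = [[-50, -35], [13, 10], [-51, -35]] · [[-1, -1], [7/5, 8/5]] = [[1, -6], [1, 3], [2, -5]].

X = [[1, -6], [1, 3], [2, -5]]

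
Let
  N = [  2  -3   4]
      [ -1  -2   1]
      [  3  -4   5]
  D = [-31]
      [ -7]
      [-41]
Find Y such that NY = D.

Y = [[-3], [3], [-4]]

Since N multiplies Y on the left, Y = N⁻¹D.
det N = 4; the adjugate gives N⁻¹ = [[-3/2, -1/4, 5/4], [2, -1/2, -3/2], [5/2, -1/4, -7/4]].
Y = N⁻¹D = [[-3/2, -1/4, 5/4], [2, -1/2, -3/2], [5/2, -1/4, -7/4]] · [[-31], [-7], [-41]] = [[-3], [3], [-4]].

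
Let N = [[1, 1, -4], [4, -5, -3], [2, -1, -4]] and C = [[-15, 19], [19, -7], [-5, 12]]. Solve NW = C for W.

Since N multiplies W on the left, W = N⁻¹C.
det N = 3, so N⁻¹ = [[17/3, 8/3, -23/3], [10/3, 4/3, -13/3], [2, 1, -3]].
W = N⁻¹C = [[17/3, 8/3, -23/3], [10/3, 4/3, -13/3], [2, 1, -3]] · [[-15, 19], [19, -7], [-5, 12]] = [[4, -3], [-3, 2], [4, -5]].

W = [[4, -3], [-3, 2], [4, -5]]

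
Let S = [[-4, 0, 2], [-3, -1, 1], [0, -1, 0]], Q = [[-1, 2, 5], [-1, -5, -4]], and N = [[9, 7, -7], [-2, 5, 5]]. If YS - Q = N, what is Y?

Y = [[1, -4, -5], [0, 1, -1]]

YS = N + Q = [[8, 9, -2], [-3, 0, 1]].
Since S sits to the right of Y, Y = (N + Q)S⁻¹.
S has determinant 2; S⁻¹ = [[1/2, -1, 1], [0, 0, -1], [3/2, -2, 2]].
Y = (N + Q)S⁻¹ = [[1, -4, -5], [0, 1, -1]].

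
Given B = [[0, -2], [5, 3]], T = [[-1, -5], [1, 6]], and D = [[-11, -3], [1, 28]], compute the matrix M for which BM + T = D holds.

BM = D − T = [[-10, 2], [0, 22]].
Since B multiplies M on the left, M = B⁻¹(D − T).
det B = 10; the adjugate gives B⁻¹ = [[3/10, 1/5], [-1/2, 0]].
M = B⁻¹(D − T) = [[-3, 5], [5, -1]].

M = [[-3, 5], [5, -1]]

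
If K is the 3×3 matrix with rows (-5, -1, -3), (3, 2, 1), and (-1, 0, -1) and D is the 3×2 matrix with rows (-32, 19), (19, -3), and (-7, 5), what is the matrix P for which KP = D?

Left-multiplying both sides by K⁻¹ gives P = K⁻¹D.
det K = 2, so K⁻¹ = [[-1, -1/2, 5/2], [1, 1, -2], [1, 1/2, -7/2]].
P = K⁻¹D = [[-1, -1/2, 5/2], [1, 1, -2], [1, 1/2, -7/2]] · [[-32, 19], [19, -3], [-7, 5]] = [[5, -5], [1, 6], [2, 0]].

P = [[5, -5], [1, 6], [2, 0]]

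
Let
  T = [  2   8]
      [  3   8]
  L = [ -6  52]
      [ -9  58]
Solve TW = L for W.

Left-multiplying both sides by T⁻¹ gives W = T⁻¹L.
det T = -8, so T⁻¹ = [[-1, 1], [3/8, -1/4]].
W = T⁻¹L = [[-1, 1], [3/8, -1/4]] · [[-6, 52], [-9, 58]] = [[-3, 6], [0, 5]].

W = [[-3, 6], [0, 5]]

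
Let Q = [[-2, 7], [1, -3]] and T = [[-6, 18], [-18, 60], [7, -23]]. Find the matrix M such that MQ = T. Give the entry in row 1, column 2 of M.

Since Q sits to the right of M, M = TQ⁻¹.
det Q = -1; the adjugate gives Q⁻¹ = [[3, 7], [1, 2]].
M = TQ⁻¹ = [[-6, 18], [-18, 60], [7, -23]] · [[3, 7], [1, 2]] = [[0, -6], [6, -6], [-2, 3]].

-6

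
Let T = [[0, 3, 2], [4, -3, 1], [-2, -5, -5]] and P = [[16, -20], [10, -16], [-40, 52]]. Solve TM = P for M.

M = [[5, -6], [4, -4], [2, -4]]

T is on the left of M, so left-multiply by T⁻¹: M = T⁻¹P.
det T = 2, so T⁻¹ = [[10, 5/2, 9/2], [9, 2, 4], [-13, -3, -6]].
M = T⁻¹P = [[10, 5/2, 9/2], [9, 2, 4], [-13, -3, -6]] · [[16, -20], [10, -16], [-40, 52]] = [[5, -6], [4, -4], [2, -4]].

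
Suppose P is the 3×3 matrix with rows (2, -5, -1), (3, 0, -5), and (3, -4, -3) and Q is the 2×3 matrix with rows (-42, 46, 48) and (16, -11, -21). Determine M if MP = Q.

M = [[-6, -6, -4], [-1, 2, 4]]

Right-multiplying both sides by P⁻¹ gives M = QP⁻¹.
det P = 2, so P⁻¹ = [[-10, -11/2, 25/2], [-3, -3/2, 7/2], [-6, -7/2, 15/2]].
M = QP⁻¹ = [[-42, 46, 48], [16, -11, -21]] · [[-10, -11/2, 25/2], [-3, -3/2, 7/2], [-6, -7/2, 15/2]] = [[-6, -6, -4], [-1, 2, 4]].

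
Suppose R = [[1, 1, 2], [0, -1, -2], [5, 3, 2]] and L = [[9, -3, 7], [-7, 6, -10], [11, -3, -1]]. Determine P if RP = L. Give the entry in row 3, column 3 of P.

4

R is on the left of P, so left-multiply by R⁻¹: P = R⁻¹L.
det R = 4; the adjugate gives R⁻¹ = [[1, 1, 0], [-5/2, -2, 1/2], [5/4, 1/2, -1/4]].
P = R⁻¹L = [[1, 1, 0], [-5/2, -2, 1/2], [5/4, 1/2, -1/4]] · [[9, -3, 7], [-7, 6, -10], [11, -3, -1]] = [[2, 3, -3], [-3, -6, 2], [5, 0, 4]].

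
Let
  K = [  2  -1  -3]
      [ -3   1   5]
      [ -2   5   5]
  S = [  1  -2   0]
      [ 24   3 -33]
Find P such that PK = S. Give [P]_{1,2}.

K is on the right of P, so right-multiply by K⁻¹: P = SK⁻¹.
det K = -6; the adjugate gives K⁻¹ = [[10/3, 5/3, 1/3], [-5/6, -2/3, 1/6], [13/6, 4/3, 1/6]].
P = SK⁻¹ = [[1, -2, 0], [24, 3, -33]] · [[10/3, 5/3, 1/3], [-5/6, -2/3, 1/6], [13/6, 4/3, 1/6]] = [[5, 3, 0], [6, -6, 3]].

3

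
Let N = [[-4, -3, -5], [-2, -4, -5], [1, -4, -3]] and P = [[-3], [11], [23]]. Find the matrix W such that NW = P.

Left-multiplying both sides by N⁻¹ gives W = N⁻¹P.
N has determinant 5; N⁻¹ = [[-8/5, 11/5, -1], [-11/5, 17/5, -2], [12/5, -19/5, 2]].
W = N⁻¹P = [[-8/5, 11/5, -1], [-11/5, 17/5, -2], [12/5, -19/5, 2]] · [[-3], [11], [23]] = [[6], [-2], [-3]].

W = [[6], [-2], [-3]]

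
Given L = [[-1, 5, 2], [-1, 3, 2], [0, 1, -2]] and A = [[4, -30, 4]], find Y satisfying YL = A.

Y = [[-6, 2, -6]]

Since L sits to the right of Y, Y = AL⁻¹.
det L = -4, so L⁻¹ = [[2, -3, -1], [1/2, -1/2, 0], [1/4, -1/4, -1/2]].
Y = AL⁻¹ = [[4, -30, 4]] · [[2, -3, -1], [1/2, -1/2, 0], [1/4, -1/4, -1/2]] = [[-6, 2, -6]].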